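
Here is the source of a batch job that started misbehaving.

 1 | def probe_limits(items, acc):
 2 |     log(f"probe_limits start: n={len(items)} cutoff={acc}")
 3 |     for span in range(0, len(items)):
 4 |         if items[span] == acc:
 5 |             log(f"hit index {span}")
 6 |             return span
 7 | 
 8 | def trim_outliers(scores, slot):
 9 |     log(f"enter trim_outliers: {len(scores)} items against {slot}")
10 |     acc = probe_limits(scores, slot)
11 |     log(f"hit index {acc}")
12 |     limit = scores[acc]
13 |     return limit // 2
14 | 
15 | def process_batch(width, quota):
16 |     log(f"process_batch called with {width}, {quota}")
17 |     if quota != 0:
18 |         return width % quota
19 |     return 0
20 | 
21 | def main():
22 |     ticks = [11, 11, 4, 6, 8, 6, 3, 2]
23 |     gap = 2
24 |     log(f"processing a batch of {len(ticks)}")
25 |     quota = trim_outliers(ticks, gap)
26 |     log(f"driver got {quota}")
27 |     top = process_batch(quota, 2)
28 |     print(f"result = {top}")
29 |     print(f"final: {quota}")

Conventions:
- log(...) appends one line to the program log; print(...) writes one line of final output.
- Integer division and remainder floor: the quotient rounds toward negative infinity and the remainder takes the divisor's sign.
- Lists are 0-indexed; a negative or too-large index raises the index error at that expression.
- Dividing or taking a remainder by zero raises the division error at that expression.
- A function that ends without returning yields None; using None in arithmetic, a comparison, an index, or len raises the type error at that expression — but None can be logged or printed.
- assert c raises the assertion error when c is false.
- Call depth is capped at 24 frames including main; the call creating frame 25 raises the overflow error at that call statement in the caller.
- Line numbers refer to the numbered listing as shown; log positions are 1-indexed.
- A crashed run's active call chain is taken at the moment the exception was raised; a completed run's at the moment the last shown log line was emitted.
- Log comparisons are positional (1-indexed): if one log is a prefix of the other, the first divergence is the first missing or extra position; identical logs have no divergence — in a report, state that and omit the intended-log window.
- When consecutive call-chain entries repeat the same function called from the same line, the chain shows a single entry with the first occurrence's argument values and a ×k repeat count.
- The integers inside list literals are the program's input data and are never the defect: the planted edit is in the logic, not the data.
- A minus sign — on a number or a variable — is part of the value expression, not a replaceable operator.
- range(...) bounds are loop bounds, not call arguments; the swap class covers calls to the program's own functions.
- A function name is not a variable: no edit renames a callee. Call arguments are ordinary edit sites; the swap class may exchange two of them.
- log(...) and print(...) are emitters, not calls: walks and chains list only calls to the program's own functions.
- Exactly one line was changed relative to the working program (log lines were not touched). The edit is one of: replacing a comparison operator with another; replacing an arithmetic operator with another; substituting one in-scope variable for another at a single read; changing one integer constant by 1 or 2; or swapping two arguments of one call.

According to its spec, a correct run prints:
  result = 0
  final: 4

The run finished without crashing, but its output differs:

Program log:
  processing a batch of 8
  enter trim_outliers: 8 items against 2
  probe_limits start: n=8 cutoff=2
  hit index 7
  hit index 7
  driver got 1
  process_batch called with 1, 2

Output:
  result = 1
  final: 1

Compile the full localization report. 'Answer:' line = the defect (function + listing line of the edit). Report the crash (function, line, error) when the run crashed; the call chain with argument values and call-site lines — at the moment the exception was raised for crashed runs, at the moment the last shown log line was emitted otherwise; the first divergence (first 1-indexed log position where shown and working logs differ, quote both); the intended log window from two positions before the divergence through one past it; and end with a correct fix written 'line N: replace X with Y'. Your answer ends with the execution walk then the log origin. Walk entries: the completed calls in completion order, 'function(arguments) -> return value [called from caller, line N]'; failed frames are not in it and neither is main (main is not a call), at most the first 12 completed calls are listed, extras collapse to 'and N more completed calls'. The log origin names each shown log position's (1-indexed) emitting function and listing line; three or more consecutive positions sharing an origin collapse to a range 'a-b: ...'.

Answer: the defect is in trim_outliers at line 13.
Key observation: The log first diverges at position 6: the faulty run prints 'driver got 1' where the working version prints 'driver got 4'.
Call chain: main -> process_batch(1, 2) (called at line 27).
First divergence: position 6; shown 'driver got 1' vs intended 'driver got 4'.
Intended log window:
  4: hit index 7
  5: hit index 7
  6: driver got 4
  7: process_batch called with 4, 2
Execution walk:
  probe_limits([11, 11, 4, 6, 8, 6, 3, 2], 2) -> 7  [called from trim_outliers, line 10]
  trim_outliers([11, 11, 4, 6, 8, 6, 3, 2], 2) -> 1  [called from main, line 25]
  process_batch(1, 2) -> 1  [called from main, line 27]
Log origin:
  1: logged in main at line 24
  2: logged in trim_outliers at line 9
  3: logged in probe_limits at line 2
  4: logged in probe_limits at line 5
  5: logged in trim_outliers at line 11
  6: logged in main at line 26
  7: logged in process_batch at line 16
A correct fix: line 13: replace `//` with `*`.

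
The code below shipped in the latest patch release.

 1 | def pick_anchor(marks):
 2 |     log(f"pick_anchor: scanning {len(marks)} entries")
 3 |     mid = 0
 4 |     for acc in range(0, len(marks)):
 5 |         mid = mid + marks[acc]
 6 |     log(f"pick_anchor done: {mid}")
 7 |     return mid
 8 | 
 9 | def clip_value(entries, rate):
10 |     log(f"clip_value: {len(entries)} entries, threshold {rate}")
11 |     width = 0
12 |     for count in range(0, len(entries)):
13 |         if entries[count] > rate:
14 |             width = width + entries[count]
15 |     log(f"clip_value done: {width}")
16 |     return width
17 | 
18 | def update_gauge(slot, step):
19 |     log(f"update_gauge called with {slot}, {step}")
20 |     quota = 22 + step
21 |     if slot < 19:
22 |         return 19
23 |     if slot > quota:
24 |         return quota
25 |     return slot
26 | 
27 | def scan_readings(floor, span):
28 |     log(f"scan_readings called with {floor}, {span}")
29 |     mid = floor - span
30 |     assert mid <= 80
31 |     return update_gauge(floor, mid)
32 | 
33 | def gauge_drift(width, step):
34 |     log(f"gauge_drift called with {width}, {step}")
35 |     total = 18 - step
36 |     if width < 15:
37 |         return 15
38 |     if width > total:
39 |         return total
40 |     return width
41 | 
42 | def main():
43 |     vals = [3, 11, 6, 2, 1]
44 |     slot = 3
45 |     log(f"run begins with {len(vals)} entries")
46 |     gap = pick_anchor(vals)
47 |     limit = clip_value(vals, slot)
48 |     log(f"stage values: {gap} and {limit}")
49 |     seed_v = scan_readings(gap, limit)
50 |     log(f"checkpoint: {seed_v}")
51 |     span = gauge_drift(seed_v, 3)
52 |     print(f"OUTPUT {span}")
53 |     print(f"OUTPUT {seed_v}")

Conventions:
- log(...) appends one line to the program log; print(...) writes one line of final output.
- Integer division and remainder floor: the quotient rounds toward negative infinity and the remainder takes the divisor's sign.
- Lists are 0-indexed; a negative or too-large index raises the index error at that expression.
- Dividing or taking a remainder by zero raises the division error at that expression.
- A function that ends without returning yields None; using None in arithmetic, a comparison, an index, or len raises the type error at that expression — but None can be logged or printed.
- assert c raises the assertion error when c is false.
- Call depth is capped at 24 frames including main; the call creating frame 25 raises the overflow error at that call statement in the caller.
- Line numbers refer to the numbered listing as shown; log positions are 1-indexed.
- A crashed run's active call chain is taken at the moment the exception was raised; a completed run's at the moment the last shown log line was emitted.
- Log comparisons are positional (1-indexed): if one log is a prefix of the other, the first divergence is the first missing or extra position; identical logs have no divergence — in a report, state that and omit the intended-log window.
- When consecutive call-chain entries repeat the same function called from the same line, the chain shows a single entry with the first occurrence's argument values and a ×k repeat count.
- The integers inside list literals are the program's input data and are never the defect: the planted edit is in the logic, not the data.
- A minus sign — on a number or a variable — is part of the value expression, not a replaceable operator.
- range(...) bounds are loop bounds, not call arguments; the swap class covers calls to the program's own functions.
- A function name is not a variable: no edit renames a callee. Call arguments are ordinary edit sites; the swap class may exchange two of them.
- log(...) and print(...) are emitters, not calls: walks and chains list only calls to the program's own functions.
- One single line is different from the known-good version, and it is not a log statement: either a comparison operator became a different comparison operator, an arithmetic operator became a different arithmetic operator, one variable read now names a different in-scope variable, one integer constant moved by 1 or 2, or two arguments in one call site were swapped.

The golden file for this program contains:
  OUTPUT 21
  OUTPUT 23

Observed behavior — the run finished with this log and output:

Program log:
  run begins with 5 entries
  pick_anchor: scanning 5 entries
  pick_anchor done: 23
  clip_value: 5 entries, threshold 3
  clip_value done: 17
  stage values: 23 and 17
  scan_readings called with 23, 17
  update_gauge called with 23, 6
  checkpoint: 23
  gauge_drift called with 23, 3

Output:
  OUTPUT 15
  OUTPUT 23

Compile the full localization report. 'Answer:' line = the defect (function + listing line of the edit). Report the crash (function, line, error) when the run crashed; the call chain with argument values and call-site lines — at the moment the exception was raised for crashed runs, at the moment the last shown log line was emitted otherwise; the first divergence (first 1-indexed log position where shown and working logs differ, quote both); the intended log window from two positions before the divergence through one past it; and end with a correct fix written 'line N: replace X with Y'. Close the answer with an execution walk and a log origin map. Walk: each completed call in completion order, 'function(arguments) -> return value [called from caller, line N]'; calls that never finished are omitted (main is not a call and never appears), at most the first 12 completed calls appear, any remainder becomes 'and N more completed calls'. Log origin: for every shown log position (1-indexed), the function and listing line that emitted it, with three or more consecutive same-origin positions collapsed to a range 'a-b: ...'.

Answer: the defect is in gauge_drift at line 35.
Key observation: No log line changed; the fault shows up purely in the output.
Call chain: main -> gauge_drift(23, 3) (called at line 51).
First divergence: none — the logs agree in full.
Execution walk:
  pick_anchor([3, 11, 6, 2, 1]) -> 23  [called from main, line 46]
  clip_value([3, 11, 6, 2, 1], 3) -> 17  [called from main, line 47]
  update_gauge(23, 6) -> 23  [called from scan_readings, line 31]
  scan_readings(23, 17) -> 23  [called from main, line 49]
  gauge_drift(23, 3) -> 15  [called from main, line 51]
Log line origins:
  1: logged in main at line 45
  2: logged in pick_anchor at line 2
  3: logged in pick_anchor at line 6
  4: logged in clip_value at line 10
  5: logged in clip_value at line 15
  6: logged in main at line 48
  7: logged in scan_readings at line 28
  8: logged in update_gauge at line 19
  9: logged in main at line 50
  10: logged in gauge_drift at line 34
A correct fix: line 35: replace `-` with `+`.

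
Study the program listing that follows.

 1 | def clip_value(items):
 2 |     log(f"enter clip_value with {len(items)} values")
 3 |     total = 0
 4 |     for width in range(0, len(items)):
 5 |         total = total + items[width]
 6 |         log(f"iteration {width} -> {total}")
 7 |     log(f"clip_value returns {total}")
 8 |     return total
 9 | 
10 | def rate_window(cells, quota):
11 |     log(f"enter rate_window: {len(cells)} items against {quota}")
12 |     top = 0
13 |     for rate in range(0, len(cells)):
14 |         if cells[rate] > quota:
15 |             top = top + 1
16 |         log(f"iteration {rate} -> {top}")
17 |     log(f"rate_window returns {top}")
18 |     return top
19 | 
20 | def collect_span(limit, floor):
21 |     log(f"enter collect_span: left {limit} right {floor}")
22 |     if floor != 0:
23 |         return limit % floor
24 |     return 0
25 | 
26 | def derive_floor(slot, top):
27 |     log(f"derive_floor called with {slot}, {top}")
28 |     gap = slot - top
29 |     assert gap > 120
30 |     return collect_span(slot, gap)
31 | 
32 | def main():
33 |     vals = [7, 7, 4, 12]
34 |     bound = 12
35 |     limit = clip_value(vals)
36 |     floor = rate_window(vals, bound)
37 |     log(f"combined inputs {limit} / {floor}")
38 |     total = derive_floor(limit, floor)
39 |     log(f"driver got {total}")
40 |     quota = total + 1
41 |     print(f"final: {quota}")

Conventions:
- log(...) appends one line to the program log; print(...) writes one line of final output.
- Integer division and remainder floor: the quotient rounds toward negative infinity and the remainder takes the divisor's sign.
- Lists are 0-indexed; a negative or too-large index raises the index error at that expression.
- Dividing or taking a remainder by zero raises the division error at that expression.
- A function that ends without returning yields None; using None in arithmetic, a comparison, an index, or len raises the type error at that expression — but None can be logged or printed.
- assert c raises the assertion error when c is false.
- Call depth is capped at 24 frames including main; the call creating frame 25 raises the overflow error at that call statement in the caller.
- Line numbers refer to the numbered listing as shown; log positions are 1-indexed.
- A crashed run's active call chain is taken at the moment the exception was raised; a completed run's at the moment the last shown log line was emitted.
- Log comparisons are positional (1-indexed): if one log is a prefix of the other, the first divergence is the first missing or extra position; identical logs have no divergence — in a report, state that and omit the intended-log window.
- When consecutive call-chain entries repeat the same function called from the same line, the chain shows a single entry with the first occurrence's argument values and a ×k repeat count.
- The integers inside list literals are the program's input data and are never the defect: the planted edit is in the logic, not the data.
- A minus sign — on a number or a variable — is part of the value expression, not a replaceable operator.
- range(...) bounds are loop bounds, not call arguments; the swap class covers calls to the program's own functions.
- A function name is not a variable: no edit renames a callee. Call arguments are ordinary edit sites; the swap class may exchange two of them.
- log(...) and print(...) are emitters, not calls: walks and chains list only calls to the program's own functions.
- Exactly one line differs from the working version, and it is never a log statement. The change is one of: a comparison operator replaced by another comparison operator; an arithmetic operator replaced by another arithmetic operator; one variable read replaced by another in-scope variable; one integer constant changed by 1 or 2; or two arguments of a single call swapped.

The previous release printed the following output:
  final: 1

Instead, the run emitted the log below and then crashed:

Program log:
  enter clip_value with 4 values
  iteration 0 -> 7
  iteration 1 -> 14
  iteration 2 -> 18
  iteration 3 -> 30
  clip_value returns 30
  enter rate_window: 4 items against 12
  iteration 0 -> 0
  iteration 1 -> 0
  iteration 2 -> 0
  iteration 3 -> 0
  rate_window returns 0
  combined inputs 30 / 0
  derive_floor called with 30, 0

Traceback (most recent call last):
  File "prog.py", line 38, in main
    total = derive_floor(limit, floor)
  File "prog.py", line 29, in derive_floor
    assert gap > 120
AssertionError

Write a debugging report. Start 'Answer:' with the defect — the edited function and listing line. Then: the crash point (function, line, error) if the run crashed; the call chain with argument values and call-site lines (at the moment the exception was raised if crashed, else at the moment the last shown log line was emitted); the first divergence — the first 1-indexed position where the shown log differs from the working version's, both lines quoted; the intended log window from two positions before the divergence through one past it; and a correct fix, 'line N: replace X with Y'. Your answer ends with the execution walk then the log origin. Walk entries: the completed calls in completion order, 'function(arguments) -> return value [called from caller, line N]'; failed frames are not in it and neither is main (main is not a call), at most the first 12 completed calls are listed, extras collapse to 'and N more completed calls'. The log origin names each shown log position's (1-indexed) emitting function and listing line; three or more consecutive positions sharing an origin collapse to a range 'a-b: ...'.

Answer: the defect is in derive_floor at line 29.
Key observation: The shown log is a 14-line prefix of the intended one, whose next entry is 'enter collect_span: left 30 right 30'.
Crash: derive_floor, line 29, AssertionError.
Call chain: main -> derive_floor(30, 0) (called at line 38).
First divergence: position 15; the shown log stops at 14 lines while the working version next logs 'enter collect_span: left 30 right 30'.
Intended log window:
  13: combined inputs 30 / 0
  14: derive_floor called with 30, 0
  15: enter collect_span: left 30 right 30
  16: driver got 0
Execution walk:
  clip_value([7, 7, 4, 12]) -> 30  [called from main, line 35]
  rate_window([7, 7, 4, 12], 12) -> 0  [called from main, line 36]
Log origins:
  1 — clip_value, line 2
  2-5 — clip_value, line 6
  6 — clip_value, line 7
  7 — rate_window, line 11
  8-11 — rate_window, line 16
  12 — rate_window, line 17
  13 — main, line 37
  14 — derive_floor, line 27
A correct fix: line 29: replace `>` with `<=`.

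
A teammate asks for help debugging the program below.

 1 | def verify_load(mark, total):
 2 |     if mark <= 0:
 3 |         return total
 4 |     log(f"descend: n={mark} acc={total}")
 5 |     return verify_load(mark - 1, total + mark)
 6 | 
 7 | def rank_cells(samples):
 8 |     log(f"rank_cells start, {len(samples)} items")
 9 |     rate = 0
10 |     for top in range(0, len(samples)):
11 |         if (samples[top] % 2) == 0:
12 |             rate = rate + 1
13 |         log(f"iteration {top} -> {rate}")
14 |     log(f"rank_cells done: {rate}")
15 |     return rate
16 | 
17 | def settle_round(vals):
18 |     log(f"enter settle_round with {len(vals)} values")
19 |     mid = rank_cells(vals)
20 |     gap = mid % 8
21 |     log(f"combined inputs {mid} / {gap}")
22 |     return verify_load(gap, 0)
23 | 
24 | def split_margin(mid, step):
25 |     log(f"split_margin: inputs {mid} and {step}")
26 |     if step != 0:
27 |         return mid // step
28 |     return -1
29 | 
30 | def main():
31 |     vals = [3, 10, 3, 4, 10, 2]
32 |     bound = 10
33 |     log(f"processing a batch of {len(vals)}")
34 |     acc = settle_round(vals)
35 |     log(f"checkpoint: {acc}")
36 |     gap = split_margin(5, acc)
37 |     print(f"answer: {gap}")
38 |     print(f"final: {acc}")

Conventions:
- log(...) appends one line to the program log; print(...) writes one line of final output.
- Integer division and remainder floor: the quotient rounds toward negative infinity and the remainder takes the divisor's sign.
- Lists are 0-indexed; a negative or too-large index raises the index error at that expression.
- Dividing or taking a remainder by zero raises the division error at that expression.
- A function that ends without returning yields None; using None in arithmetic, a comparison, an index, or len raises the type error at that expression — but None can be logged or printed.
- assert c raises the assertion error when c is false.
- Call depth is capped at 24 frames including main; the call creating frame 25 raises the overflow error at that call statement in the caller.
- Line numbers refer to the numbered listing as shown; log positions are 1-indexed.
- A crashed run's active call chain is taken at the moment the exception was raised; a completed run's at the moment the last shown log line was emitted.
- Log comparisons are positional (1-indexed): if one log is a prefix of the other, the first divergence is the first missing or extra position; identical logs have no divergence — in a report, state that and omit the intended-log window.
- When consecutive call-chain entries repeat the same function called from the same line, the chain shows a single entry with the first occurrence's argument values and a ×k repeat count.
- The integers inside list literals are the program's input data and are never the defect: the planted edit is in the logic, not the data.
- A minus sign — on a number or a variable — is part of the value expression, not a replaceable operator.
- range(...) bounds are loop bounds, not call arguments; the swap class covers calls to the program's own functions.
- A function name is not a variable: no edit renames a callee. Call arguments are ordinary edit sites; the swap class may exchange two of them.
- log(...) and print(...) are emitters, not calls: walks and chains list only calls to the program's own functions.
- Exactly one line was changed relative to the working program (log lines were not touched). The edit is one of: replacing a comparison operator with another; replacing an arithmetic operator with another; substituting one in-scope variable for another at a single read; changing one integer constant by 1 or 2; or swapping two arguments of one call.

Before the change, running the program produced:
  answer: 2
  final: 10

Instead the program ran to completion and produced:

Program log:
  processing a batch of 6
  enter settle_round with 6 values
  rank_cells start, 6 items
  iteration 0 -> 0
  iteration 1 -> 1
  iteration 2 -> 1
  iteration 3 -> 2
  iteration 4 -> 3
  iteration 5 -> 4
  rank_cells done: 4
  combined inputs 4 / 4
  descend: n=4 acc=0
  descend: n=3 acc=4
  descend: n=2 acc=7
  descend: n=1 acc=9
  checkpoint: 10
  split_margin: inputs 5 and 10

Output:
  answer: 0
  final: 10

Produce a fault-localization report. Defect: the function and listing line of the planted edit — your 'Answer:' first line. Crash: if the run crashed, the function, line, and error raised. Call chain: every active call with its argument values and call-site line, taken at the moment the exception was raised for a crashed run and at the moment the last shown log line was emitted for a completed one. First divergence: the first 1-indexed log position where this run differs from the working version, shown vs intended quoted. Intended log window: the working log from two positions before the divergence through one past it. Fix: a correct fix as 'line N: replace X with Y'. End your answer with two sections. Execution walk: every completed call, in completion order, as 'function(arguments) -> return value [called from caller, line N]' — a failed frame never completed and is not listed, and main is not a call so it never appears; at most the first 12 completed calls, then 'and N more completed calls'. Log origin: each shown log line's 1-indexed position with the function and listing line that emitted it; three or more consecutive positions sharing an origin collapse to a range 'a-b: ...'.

Answer: the defect is in main at line 36.
Key observation: The earliest visible damage is log position 17 — 'split_margin: inputs 5 and 10' rather than the intended 'split_margin: inputs 10 and 5'.
Call chain: main -> split_margin(5, 10) (called at line 36).
First divergence: position 17; shown 'split_margin: inputs 5 and 10' vs intended 'split_margin: inputs 10 and 5'.
Intended log window:
  15: descend: n=1 acc=9
  16: checkpoint: 10
  17: split_margin: inputs 10 and 5
Execution walk:
  rank_cells([3, 10, 3, 4, 10, 2]) -> 4  [called from settle_round, line 19]
  verify_load(0, 10) -> 10  [called from verify_load, line 5]
  verify_load(1, 9) -> 10  [called from verify_load, line 5]
  verify_load(2, 7) -> 10  [called from verify_load, line 5]
  verify_load(3, 4) -> 10  [called from verify_load, line 5]
  verify_load(4, 0) -> 10  [called from settle_round, line 22]
  settle_round([3, 10, 3, 4, 10, 2]) -> 10  [called from main, line 34]
  split_margin(5, 10) -> 0  [called from main, line 36]
Origin of each log line:
  1: logged in main at line 33
  2: logged in settle_round at line 18
  3: logged in rank_cells at line 8
  4-9: logged in rank_cells at line 13
  10: logged in rank_cells at line 14
  11: logged in settle_round at line 21
  12-15: logged in verify_load at line 4
  16: logged in main at line 35
  17: logged in split_margin at line 25
A correct fix: line 36: replace `split_margin(5, acc)` with `split_margin(acc, 5)`.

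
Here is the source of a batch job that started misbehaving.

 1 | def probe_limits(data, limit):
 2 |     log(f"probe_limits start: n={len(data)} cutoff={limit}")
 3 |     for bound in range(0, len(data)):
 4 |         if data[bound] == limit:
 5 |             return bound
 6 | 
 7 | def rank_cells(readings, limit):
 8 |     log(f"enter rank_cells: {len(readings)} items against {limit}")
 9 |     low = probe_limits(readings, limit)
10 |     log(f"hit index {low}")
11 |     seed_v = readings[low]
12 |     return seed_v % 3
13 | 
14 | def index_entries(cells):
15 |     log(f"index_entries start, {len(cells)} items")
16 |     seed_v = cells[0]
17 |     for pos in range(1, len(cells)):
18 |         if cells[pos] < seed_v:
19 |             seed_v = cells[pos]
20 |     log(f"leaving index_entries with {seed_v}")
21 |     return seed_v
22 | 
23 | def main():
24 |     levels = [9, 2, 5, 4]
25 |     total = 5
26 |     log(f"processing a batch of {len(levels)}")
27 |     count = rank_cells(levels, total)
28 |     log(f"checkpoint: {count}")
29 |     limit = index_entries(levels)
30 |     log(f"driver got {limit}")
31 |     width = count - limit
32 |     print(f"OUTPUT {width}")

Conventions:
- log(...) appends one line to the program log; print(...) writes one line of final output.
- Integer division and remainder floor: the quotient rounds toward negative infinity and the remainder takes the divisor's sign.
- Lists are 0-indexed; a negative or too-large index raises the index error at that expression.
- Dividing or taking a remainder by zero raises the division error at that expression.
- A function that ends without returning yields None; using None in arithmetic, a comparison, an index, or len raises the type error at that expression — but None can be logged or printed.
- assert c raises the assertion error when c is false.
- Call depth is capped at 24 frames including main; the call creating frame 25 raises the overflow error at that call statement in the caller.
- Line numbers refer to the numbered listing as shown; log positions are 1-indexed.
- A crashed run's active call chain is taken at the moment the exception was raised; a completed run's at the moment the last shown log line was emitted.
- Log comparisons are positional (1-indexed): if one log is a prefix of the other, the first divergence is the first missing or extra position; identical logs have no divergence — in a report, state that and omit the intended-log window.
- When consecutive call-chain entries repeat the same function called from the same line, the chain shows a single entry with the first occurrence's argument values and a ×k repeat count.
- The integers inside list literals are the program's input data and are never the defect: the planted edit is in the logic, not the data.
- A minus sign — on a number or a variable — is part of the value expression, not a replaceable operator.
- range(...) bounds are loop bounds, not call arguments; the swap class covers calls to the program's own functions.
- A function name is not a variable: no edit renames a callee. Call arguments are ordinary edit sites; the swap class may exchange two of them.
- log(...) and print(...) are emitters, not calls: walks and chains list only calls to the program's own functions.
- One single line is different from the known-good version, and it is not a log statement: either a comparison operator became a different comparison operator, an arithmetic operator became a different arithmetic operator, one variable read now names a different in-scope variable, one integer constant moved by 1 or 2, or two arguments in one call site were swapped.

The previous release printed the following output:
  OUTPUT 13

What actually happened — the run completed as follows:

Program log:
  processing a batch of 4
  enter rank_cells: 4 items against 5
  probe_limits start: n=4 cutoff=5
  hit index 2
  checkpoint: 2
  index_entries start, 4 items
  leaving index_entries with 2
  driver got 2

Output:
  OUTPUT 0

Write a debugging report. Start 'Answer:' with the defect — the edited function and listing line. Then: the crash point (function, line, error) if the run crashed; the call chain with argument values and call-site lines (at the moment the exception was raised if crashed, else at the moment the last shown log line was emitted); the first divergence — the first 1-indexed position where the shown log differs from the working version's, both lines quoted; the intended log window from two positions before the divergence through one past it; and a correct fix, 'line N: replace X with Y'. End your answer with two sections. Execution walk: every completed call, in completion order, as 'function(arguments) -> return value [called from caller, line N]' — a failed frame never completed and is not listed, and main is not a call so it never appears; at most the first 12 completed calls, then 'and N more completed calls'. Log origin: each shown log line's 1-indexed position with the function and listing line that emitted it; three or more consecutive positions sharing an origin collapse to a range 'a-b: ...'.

Answer: the defect is in rank_cells at line 12.
Key fact: At log position 5 the runs split — shown 'checkpoint: 2', but the working version logs 'checkpoint: 15'.
Call chain: main.
First divergence: at position 5 the run shows 'checkpoint: 2' where the working version logs 'checkpoint: 15'.
Intended log window:
  3: probe_limits start: n=4 cutoff=5
  4: hit index 2
  5: checkpoint: 15
  6: index_entries start, 4 items
Execution walk:
  probe_limits([9, 2, 5, 4], 5) -> 2  [called from rank_cells, line 9]
  rank_cells([9, 2, 5, 4], 5) -> 2  [called from main, line 27]
  index_entries([9, 2, 5, 4]) -> 2  [called from main, line 29]
Origin of each log line:
  1: from main, line 26
  2: from rank_cells, line 8
  3: from probe_limits, line 2
  4: from rank_cells, line 10
  5: from main, line 28
  6: from index_entries, line 15
  7: from index_entries, line 20
  8: from main, line 30
A correct fix: line 12: replace `%` with `*`.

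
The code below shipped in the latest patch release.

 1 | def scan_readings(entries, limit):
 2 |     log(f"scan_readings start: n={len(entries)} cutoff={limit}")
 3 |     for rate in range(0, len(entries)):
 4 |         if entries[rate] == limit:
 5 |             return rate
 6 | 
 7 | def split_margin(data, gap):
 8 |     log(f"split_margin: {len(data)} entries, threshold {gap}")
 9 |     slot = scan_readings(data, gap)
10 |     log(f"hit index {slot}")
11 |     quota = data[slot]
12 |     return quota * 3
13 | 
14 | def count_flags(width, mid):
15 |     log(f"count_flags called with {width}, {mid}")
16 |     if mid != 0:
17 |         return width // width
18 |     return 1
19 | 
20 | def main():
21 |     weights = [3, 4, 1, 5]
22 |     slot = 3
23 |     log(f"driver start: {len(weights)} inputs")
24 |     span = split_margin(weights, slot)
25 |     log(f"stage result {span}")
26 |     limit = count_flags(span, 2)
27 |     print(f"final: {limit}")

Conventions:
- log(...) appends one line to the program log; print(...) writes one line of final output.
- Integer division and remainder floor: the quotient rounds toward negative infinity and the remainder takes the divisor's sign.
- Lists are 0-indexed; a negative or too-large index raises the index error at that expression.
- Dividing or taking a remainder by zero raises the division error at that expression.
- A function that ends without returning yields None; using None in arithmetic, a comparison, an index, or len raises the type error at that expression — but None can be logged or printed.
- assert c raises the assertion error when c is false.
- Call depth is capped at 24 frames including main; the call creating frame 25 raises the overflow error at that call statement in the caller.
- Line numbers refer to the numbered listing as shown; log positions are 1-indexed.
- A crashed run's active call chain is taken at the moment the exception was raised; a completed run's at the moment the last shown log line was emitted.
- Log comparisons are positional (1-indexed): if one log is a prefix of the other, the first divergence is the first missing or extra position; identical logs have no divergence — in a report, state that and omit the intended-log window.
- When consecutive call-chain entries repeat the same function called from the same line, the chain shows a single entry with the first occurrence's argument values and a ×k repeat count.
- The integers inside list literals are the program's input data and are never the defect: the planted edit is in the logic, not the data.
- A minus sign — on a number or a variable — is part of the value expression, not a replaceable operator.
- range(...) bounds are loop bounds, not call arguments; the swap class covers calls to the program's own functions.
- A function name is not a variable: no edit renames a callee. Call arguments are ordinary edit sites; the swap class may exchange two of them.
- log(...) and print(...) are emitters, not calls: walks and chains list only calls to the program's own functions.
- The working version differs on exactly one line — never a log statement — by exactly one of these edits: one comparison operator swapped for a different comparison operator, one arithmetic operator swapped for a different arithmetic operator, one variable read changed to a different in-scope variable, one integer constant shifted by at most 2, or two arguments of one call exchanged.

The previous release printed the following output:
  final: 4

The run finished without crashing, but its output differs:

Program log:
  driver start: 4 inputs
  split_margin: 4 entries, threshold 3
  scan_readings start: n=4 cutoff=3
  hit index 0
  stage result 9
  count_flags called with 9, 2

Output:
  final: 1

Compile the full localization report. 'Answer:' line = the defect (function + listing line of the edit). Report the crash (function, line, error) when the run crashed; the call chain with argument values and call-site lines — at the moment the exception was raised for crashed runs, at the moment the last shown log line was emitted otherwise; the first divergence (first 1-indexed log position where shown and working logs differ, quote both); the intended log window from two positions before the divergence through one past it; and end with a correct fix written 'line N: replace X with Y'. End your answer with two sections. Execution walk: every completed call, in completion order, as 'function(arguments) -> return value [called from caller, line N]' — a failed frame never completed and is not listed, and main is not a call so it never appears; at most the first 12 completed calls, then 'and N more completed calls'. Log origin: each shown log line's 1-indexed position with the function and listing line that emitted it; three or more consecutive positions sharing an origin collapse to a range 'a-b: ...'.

Answer: the defect is in count_flags at line 17.
Core observation: No log line changed; the fault shows up purely in the output.
Call chain: main -> count_flags(9, 2) (called at line 26).
First divergence: there is none — every log position agrees.
Execution walk:
  scan_readings([3, 4, 1, 5], 3) -> 0  [called from split_margin, line 9]
  split_margin([3, 4, 1, 5], 3) -> 9  [called from main, line 24]
  count_flags(9, 2) -> 1  [called from main, line 26]
Log origins:
  1: logged in main at line 23
  2: logged in split_margin at line 8
  3: logged in scan_readings at line 2
  4: logged in split_margin at line 10
  5: logged in main at line 25
  6: logged in count_flags at line 15
A correct fix: line 17: replace `width // width` with `width // mid`.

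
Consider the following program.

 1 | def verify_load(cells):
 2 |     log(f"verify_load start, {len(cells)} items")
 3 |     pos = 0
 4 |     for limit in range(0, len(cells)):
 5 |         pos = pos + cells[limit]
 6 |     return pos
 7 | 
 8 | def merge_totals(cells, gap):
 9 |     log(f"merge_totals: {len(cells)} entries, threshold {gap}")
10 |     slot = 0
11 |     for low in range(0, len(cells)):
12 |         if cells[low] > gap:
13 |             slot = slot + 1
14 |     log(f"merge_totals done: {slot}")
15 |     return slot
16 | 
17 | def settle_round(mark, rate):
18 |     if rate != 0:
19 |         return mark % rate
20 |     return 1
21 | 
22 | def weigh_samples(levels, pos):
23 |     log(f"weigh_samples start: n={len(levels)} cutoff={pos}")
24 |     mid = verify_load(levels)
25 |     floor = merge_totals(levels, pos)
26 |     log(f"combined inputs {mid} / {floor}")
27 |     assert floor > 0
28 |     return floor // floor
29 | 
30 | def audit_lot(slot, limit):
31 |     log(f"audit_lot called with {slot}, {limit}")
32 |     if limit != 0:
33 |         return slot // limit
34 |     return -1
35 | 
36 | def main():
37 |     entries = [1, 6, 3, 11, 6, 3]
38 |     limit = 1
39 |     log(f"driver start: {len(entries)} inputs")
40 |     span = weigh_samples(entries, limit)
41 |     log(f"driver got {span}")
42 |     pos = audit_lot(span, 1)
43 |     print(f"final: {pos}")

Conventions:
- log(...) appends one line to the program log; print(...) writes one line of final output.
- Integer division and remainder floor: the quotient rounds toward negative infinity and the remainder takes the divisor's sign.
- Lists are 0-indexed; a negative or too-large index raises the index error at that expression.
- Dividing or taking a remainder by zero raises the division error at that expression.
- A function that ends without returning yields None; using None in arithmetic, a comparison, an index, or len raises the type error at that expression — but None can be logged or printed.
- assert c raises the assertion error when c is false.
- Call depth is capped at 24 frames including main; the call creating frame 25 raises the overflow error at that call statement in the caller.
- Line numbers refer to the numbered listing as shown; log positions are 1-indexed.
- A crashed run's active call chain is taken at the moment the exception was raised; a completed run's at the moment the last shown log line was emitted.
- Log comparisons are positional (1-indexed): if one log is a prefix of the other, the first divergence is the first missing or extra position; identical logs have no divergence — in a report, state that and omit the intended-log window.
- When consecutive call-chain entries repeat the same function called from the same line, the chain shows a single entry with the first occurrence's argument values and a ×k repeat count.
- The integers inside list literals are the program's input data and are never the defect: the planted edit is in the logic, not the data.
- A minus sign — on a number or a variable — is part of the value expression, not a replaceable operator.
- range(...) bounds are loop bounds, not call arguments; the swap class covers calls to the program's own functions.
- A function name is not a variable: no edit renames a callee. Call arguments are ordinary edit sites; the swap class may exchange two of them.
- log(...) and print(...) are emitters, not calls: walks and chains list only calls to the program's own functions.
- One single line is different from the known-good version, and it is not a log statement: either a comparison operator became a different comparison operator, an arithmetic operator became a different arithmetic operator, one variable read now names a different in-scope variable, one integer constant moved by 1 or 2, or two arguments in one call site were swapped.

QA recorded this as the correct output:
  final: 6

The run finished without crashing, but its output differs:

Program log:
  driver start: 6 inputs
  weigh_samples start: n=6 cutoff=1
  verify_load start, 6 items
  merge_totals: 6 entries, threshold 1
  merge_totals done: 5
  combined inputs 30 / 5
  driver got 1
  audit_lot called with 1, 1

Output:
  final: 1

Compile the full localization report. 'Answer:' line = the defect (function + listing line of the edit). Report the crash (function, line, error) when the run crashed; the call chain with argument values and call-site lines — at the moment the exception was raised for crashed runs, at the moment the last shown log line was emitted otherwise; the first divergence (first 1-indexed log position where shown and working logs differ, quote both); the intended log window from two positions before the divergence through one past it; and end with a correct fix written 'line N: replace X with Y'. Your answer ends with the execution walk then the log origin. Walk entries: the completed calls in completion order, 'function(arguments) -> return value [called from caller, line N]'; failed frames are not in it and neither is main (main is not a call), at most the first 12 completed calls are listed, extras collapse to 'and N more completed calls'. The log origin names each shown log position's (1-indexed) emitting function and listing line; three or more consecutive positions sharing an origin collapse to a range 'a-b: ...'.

Answer: the defect is in weigh_samples at line 28.
Key fact: The earliest visible damage is log position 7 — 'driver got 1' rather than the intended 'driver got 6'.
Call chain: main -> audit_lot(1, 1) (called at line 42).
First divergence: position 7 — the shown line 'driver got 1' should read 'driver got 6'.
Intended log window:
  5: merge_totals done: 5
  6: combined inputs 30 / 5
  7: driver got 6
  8: audit_lot called with 6, 1
Execution walk:
  verify_load([1, 6, 3, 11, 6, 3]) -> 30  [called from weigh_samples, line 24]
  merge_totals([1, 6, 3, 11, 6, 3], 1) -> 5  [called from weigh_samples, line 25]
  weigh_samples([1, 6, 3, 11, 6, 3], 1) -> 1  [called from main, line 40]
  audit_lot(1, 1) -> 1  [called from main, line 42]
Origin of each log line:
  1: emitted by main (line 39)
  2: emitted by weigh_samples (line 23)
  3: emitted by verify_load (line 2)
  4: emitted by merge_totals (line 9)
  5: emitted by merge_totals (line 14)
  6: emitted by weigh_samples (line 26)
  7: emitted by main (line 41)
  8: emitted by audit_lot (line 31)
A correct fix: line 28: replace `floor // floor` with `mid // floor`.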